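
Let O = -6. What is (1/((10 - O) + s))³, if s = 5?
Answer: 1/9261 ≈ 0.00010798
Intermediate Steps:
(1/((10 - O) + s))³ = (1/((10 - 1*(-6)) + 5))³ = (1/((10 + 6) + 5))³ = (1/(16 + 5))³ = (1/21)³ = 1/9261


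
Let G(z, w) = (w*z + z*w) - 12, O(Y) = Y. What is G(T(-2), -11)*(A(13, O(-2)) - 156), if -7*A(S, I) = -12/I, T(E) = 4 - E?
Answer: 158112/7 ≈ 22587.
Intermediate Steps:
A(S, I) = 12/(7*I) (A(S, I) = -(-12)/(7*I) = 12/(7*I))
G(z, w) = -12 + 2*w*z (G(z, w) = (w*z + w*z) - 12 = 2*w*z - 12 = -12 + 2*w*z)
G(T(-2), -11)*(A(13, O(-2)) - 156) = (-12 + 2*(-11)*(4 - 1*(-2)))*((12/7)/(-2) - 156) = (-12 + 2*(-11)*(4 + 2))*((12/7)*(-½) - 156) = (-12 + 2*(-11)*6)*(-6/7 - 156) = (-12 - 132)*(-1098/7) = -144*(-1098/7) = 158112/7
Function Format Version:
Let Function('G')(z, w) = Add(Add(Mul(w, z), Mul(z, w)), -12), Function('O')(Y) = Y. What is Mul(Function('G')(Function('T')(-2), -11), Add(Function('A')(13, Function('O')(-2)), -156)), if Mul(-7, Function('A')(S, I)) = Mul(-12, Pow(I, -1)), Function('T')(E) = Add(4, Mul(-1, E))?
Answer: Rational(158112, 7) ≈ 22587.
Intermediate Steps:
Function('A')(S, I) = Mul(Rational(12, 7), Pow(I, -1)) (Function('A')(S, I) = Mul(Rational(-1, 7), Mul(-12, Pow(I, -1))) = Mul(Rational(12, 7), Pow(I, -1)))
Function('G')(z, w) = Add(-12, Mul(2, w, z)) (Function('G')(z, w) = Add(Add(Mul(w, z), Mul(w, z)), -12) = Add(Mul(2, w, z), -12) = Add(-12, Mul(2, w, z)))
Mul(Function('G')(Function('T')(-2), -11), Add(Function('A')(13, Function('O')(-2)), -156)) = Mul(Add(-12, Mul(2, -11, Add(4, Mul(-1, -2)))), Add(Mul(Rational(12, 7), Pow(-2, -1)), -156)) = Mul(Add(-12, Mul(2, -11, Add(4, 2))), Add(Mul(Rational(12, 7), Rational(-1, 2)), -156)) = Mul(Add(-12, Mul(2, -11, 6)), Add(Rational(-6, 7), -156)) = Mul(Add(-12, -132), Rational(-1098, 7)) = Mul(-144, Rational(-1098, 7)) = Rational(158112, 7)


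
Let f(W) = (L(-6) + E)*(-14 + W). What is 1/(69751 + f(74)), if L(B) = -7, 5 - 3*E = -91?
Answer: 1/71251 ≈ 1.4035e-5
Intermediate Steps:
E = 32 (E = 5/3 - 1/3*(-91) = 5/3 + 91/3 = 32)
f(W) = -350 + 25*W (f(W) = (-7 + 32)*(-14 + W) = 25*(-14 + W) = -350 + 25*W)
1/(69751 + f(74)) = 1/(69751 + (-350 + 25*74)) = 1/(69751 + (-350 + 1850)) = 1/(69751 + 1500) = 1/71251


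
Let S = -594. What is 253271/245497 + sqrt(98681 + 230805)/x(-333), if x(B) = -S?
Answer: 253271/245497 + sqrt(329486)/594 ≈ 1.9980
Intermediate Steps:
x(B) = 594 (x(B) = -1*(-594) = 594)
253271/245497 + sqrt(98681 + 230805)/x(-333) = 253271/245497 + sqrt(98681 + 230805)/594 = 253271*(1/245497) + sqrt(329486)*(1/594) = 253271/245497 + sqrt(329486)/594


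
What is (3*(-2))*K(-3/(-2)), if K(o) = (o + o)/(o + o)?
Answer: -6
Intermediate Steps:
K(o) = 1 (K(o) = (2*o)/((2*o)) = (2*o)*(1/(2*o)) = 1)
(3*(-2))*K(-3/(-2)) = (3*(-2))*1 = -6*1 = -6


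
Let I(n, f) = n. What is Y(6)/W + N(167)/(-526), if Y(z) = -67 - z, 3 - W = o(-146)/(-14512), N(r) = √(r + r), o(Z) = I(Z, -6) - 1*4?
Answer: -529688/21693 - √334/526 ≈ -24.452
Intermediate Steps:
o(Z) = -4 + Z (o(Z) = Z - 1*4 = Z - 4 = -4 + Z)
N(r) = √2*√r (N(r) = √(2*r) = √2*√r)
W = 21693/7256 (W = 3 - (-4 - 146)/(-14512) = 3 - (-150)*(-1)/14512 = 3 - 1*75/7256 = 3 - 75/7256 = 21693/7256 ≈ 2.9897)
Y(6)/W + N(167)/(-526) = (-67 - 1*6)/(21693/7256) + (√2*√167)/(-526) = (-67 - 6)*(7256/21693) + √334*(-1/526) = -73*7256/21693 - √334/526 = -529688/21693 - √334/526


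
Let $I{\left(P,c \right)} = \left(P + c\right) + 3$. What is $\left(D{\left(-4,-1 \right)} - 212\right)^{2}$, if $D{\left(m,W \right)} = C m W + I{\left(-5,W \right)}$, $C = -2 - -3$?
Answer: $44521$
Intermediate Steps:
$C = 1$ ($C = -2 + 3 = 1$)
$I{\left(P,c \right)} = 3 + P + c$
$D{\left(m,W \right)} = -2 + W + W m$ ($D{\left(m,W \right)} = 1 m W + \left(3 - 5 + W\right) = m W + \left(-2 + W\right) = W m + \left(-2 + W\right) = -2 + W + W m$)
$\left(D{\left(-4,-1 \right)} - 212\right)^{2} = \left(\left(-2 - 1 - -4\right) - 212\right)^{2} = \left(\left(-2 - 1 + 4\right) - 212\right)^{2} = \left(1 - 212\right)^{2} = \left(-211\right)^{2} = 44521$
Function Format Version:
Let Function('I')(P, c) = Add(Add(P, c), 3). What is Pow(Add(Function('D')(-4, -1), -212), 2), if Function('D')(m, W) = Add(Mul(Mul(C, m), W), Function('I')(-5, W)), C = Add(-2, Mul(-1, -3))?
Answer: 44521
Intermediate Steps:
C = 1 (C = Add(-2, 3) = 1)
Function('I')(P, c) = Add(3, P, c)
Function('D')(m, W) = Add(-2, W, Mul(W, m)) (Function('D')(m, W) = Add(Mul(Mul(1, m), W), Add(3, -5, W)) = Add(Mul(m, W), Add(-2, W)) = Add(Mul(W, m), Add(-2, W)) = Add(-2, W, Mul(W, m)))
Pow(Add(Function('D')(-4, -1), -212), 2) = Pow(Add(Add(-2, -1, Mul(-1, -4)), -212), 2) = Pow(Add(Add(-2, -1, 4), -212), 2) = Pow(Add(1, -212), 2) = Pow(-211, 2) = 44521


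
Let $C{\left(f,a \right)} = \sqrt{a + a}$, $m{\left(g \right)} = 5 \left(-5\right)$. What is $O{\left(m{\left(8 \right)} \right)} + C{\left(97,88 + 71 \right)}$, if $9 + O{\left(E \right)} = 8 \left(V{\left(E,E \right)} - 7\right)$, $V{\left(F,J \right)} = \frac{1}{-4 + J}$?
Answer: $- \frac{1893}{29} + \sqrt{318} \approx -47.443$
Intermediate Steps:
$m{\left(g \right)} = -25$
$C{\left(f,a \right)} = \sqrt{2} \sqrt{a}$ ($C{\left(f,a \right)} = \sqrt{2 a} = \sqrt{2} \sqrt{a}$)
$O{\left(E \right)} = -65 + \frac{8}{-4 + E}$ ($O{\left(E \right)} = -9 + 8 \left(\frac{1}{-4 + E} - 7\right) = -9 + 8 \left(-7 + \frac{1}{-4 + E}\right) = -9 - \left(56 - \frac{8}{-4 + E}\right) = -65 + \frac{8}{-4 + E}$)
$O{\left(m{\left(8 \right)} \right)} + C{\left(97,88 + 71 \right)} = \frac{268 - -1625}{-4 - 25} + \sqrt{2} \sqrt{88 + 71} = \frac{268 + 1625}{-29} + \sqrt{2} \sqrt{159} = \left(- \frac{1}{29}\right) 1893 + \sqrt{318} = - \frac{1893}{29} + \sqrt{318}$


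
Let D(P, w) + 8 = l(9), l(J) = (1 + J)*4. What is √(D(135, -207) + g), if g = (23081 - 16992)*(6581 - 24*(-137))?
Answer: √60092373 ≈ 7751.9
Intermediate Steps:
l(J) = 4 + 4*J
D(P, w) = 32 (D(P, w) = -8 + (4 + 4*9) = -8 + (4 + 36) = -8 + 40 = 32)
g = 60092341 (g = 6089*(6581 + 3288) = 6089*9869 = 60092341)
√(D(135, -207) + g) = √(32 + 60092341) = √60092373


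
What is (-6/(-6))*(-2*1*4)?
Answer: -8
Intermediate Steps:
(-6/(-6))*(-2*1*4) = (-(-1)*6/6)*(-2*4) = -1*(-1)*(-8) = 1*(-8) = -8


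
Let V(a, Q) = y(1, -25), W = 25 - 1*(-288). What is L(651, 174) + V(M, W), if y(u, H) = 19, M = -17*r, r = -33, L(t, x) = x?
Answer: 193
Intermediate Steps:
W = 313 (W = 25 + 288 = 313)
M = 561 (M = -17*(-33) = 561)
V(a, Q) = 19
L(651, 174) + V(M, W) = 174 + 19 = 193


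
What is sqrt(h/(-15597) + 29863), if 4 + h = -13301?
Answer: 2*sqrt(201802008057)/5199 ≈ 172.81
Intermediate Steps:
h = -13305 (h = -4 - 13301 = -13305)
sqrt(h/(-15597) + 29863) = sqrt(-13305/(-15597) + 29863) = sqrt(-13305*(-1/15597) + 29863) = sqrt(4435/5199 + 29863) = sqrt(155262172/5199) = 2*sqrt(201802008057)/5199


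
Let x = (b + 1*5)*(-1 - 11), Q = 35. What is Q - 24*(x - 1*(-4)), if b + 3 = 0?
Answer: 515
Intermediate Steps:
b = -3 (b = -3 + 0 = -3)
x = -24 (x = (-3 + 1*5)*(-1 - 11) = (-3 + 5)*(-12) = 2*(-12) = -24)
Q - 24*(x - 1*(-4)) = 35 - 24*(-24 - 1*(-4)) = 35 - 24*(-24 + 4) = 35 - 24*(-20) = 35 + 480 = 515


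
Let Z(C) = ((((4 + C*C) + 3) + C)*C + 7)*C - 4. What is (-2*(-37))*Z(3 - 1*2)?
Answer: 888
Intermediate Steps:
Z(C) = -4 + C*(7 + C*(7 + C + C²)) (Z(C) = ((((4 + C²) + 3) + C)*C + 7)*C - 4 = (((7 + C²) + C)*C + 7)*C - 4 = ((7 + C + C²)*C + 7)*C - 4 = (C*(7 + C + C²) + 7)*C - 4 = (7 + C*(7 + C + C²))*C - 4 = C*(7 + C*(7 + C + C²)) - 4 = -4 + C*(7 + C*(7 + C + C²)))
(-2*(-37))*Z(3 - 1*2) = (-2*(-37))*(-4 + (3 - 1*2)³ + (3 - 1*2)⁴ + 7*(3 - 1*2) + 7*(3 - 1*2)²) = 74*(-4 + (3 - 2)³ + (3 - 2)⁴ + 7*(3 - 2) + 7*(3 - 2)²) = 74*(-4 + 1³ + 1⁴ + 7*1 + 7*1²) = 74*(-4 + 1 + 1 + 7 + 7*1) = 74*(-4 + 1 + 1 + 7 + 7) = 74*12 = 888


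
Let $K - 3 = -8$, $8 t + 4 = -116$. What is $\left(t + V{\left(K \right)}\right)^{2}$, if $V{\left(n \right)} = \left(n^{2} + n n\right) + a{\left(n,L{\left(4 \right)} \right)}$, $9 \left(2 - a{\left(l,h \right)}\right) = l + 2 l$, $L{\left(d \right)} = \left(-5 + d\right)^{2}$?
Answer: $\frac{13456}{9} \approx 1495.1$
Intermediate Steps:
$t = -15$ ($t = - \frac{1}{2} + \frac{1}{8} \left(-116\right) = - \frac{1}{2} - \frac{29}{2} = -15$)
$a{\left(l,h \right)} = 2 - \frac{l}{3}$ ($a{\left(l,h \right)} = 2 - \frac{l + 2 l}{9} = 2 - \frac{3 l}{9} = 2 - \frac{l}{3}$)
$K = -5$ ($K = 3 - 8 = -5$)
$V{\left(n \right)} = 2 + 2 n^{2} - \frac{n}{3}$ ($V{\left(n \right)} = \left(n^{2} + n n\right) - \left(-2 + \frac{n}{3}\right) = \left(n^{2} + n^{2}\right) - \left(-2 + \frac{n}{3}\right) = 2 n^{2} - \left(-2 + \frac{n}{3}\right) = 2 + 2 n^{2} - \frac{n}{3}$)
$\left(t + V{\left(K \right)}\right)^{2} = \left(-15 + \left(2 + 2 \left(-5\right)^{2} - - \frac{5}{3}\right)\right)^{2} = \left(-15 + \left(2 + 2 \cdot 25 + \frac{5}{3}\right)\right)^{2} = \left(-15 + \left(2 + 50 + \frac{5}{3}\right)\right)^{2} = \left(-15 + \frac{161}{3}\right)^{2} = \left(\frac{116}{3}\right)^{2} = \frac{13456}{9}$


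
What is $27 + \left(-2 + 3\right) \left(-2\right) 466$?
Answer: $-905$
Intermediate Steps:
$27 + \left(-2 + 3\right) \left(-2\right) 466 = 27 + 1 \left(-2\right) 466 = 27 - 932 = -905$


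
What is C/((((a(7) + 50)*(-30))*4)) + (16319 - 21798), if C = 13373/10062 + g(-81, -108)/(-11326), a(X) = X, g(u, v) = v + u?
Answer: -3547250030459/647426520 ≈ -5479.0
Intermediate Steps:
g(u, v) = u + v
C = 127379/94653 (C = 13373/10062 + (-81 - 108)/(-11326) = 13373*(1/10062) - 189*(-1/11326) = 311/234 + 27/1618 = 127379/94653 ≈ 1.3457)
C/((((a(7) + 50)*(-30))*4)) + (16319 - 21798) = 127379/(94653*((((7 + 50)*(-30))*4))) + (16319 - 21798) = 127379/(94653*(((57*(-30))*4))) - 5479 = 127379/(94653*((-1710*4))) - 5479 = (127379/94653)/(-6840) - 5479 = (127379/94653)*(-1/6840) - 5479 = -127379/647426520 - 5479 = -3547250030459/647426520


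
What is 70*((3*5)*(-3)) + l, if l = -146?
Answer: -3296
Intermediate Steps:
70*((3*5)*(-3)) + l = 70*((3*5)*(-3)) - 146 = 70*(15*(-3)) - 146 = 70*(-45) - 146 = -3150 - 146 = -3296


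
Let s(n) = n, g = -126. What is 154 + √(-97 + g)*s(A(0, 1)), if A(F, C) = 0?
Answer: 154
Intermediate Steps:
154 + √(-97 + g)*s(A(0, 1)) = 154 + √(-97 - 126)*0 = 154 + √(-223)*0 = 154 + (I*√223)*0 = 154 + 0 = 154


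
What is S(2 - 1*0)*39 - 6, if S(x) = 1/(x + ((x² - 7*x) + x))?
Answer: -25/2 ≈ -12.500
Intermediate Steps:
S(x) = 1/(x² - 5*x) (S(x) = 1/(x + (x² - 6*x)) = 1/(x² - 5*x))
S(2 - 1*0)*39 - 6 = (1/((2 - 1*0)*(-5 + (2 - 1*0))))*39 - 6 = (1/((2 + 0)*(-5 + (2 + 0))))*39 - 6 = (1/(2*(-5 + 2)))*39 - 6 = ((½)/(-3))*39 - 6 = ((½)*(-⅓))*39 - 6 = -⅙*39 - 6 = -13/2 - 6 = -25/2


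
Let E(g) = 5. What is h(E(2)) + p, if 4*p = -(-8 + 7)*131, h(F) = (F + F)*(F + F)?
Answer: 531/4 ≈ 132.75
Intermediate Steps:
h(F) = 4*F² (h(F) = (2*F)*(2*F) = 4*F²)
p = 131/4 (p = (-(-8 + 7)*131)/4 = (-(-1)*131)/4 = (-1*(-131))/4 = (¼)*131 = 131/4 ≈ 32.750)
h(E(2)) + p = 4*5² + 131/4 = 4*25 + 131/4 = 100 + 131/4 = 531/4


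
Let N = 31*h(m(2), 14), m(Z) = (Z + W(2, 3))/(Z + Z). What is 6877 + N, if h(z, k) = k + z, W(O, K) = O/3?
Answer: 21995/3 ≈ 7331.7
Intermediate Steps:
W(O, K) = O/3 (W(O, K) = O*(⅓) = O/3)
m(Z) = (⅔ + Z)/(2*Z) (m(Z) = (Z + (⅓)*2)/(Z + Z) = (Z + ⅔)/((2*Z)) = (⅔ + Z)*(1/(2*Z)) = (⅔ + Z)/(2*Z))
N = 1364/3 (N = 31*(14 + (⅙)*(2 + 3*2)/2) = 31*(14 + (⅙)*(½)*(2 + 6)) = 31*(14 + (⅙)*(½)*8) = 31*(14 + ⅔) = 31*(44/3) = 1364/3 ≈ 454.67)
6877 + N = 6877 + 1364/3 = 21995/3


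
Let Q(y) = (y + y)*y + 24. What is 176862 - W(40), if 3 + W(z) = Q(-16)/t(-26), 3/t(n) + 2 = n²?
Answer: 169331/3 ≈ 56444.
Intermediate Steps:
Q(y) = 24 + 2*y² (Q(y) = (2*y)*y + 24 = 2*y² + 24 = 24 + 2*y²)
t(n) = 3/(-2 + n²)
W(z) = 361255/3 (W(z) = -3 + (24 + 2*(-16)²)/((3/(-2 + (-26)²))) = -3 + (24 + 2*256)/((3/(-2 + 676))) = -3 + (24 + 512)/((3/674)) = -3 + 536/((3*(1/674))) = -3 + 536/(3/674) = -3 + 536*(674/3) = -3 + 361264/3 = 361255/3)
176862 - W(40) = 176862 - 1*361255/3 = 176862 - 361255/3 = 169331/3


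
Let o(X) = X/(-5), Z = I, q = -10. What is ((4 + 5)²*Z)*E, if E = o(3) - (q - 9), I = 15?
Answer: 22356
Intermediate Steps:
Z = 15
o(X) = -X/5 (o(X) = X*(-⅕) = -X/5)
E = 92/5 (E = -⅕*3 - (-10 - 9) = -⅗ - 1*(-19) = -⅗ + 19 = 92/5 ≈ 18.400)
((4 + 5)²*Z)*E = ((4 + 5)²*15)*(92/5) = (9²*15)*(92/5) = (81*15)*(92/5) = 1215*(92/5) = 22356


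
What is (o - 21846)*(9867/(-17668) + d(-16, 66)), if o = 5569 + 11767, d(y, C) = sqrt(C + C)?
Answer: 22250085/8834 - 9020*sqrt(33) ≈ -49297.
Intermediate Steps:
d(y, C) = sqrt(2)*sqrt(C) (d(y, C) = sqrt(2*C) = sqrt(2)*sqrt(C))
o = 17336
(o - 21846)*(9867/(-17668) + d(-16, 66)) = (17336 - 21846)*(9867/(-17668) + sqrt(2)*sqrt(66)) = -4510*(9867*(-1/17668) + 2*sqrt(33)) = -4510*(-9867/17668 + 2*sqrt(33)) = 22250085/8834 - 9020*sqrt(33)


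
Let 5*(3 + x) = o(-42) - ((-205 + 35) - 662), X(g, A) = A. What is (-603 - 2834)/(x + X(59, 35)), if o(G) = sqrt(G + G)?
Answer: -4261880/246037 + 17185*I*sqrt(21)/492074 ≈ -17.322 + 0.16004*I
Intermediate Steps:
o(G) = sqrt(2)*sqrt(G) (o(G) = sqrt(2*G) = sqrt(2)*sqrt(G))
x = 817/5 + 2*I*sqrt(21)/5 (x = -3 + (sqrt(2)*sqrt(-42) - ((-205 + 35) - 662))/5 = -3 + (sqrt(2)*(I*sqrt(42)) - (-170 - 662))/5 = -3 + (2*I*sqrt(21) - 1*(-832))/5 = -3 + (2*I*sqrt(21) + 832)/5 = -3 + (832 + 2*I*sqrt(21))/5 = -3 + (832/5 + 2*I*sqrt(21)/5) = 817/5 + 2*I*sqrt(21)/5 ≈ 163.4 + 1.833*I)
(-603 - 2834)/(x + X(59, 35)) = (-603 - 2834)/((817/5 + 2*I*sqrt(21)/5) + 35) = -3437/(992/5 + 2*I*sqrt(21)/5)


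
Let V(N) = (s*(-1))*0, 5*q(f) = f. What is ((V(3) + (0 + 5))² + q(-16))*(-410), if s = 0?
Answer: -8938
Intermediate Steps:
q(f) = f/5
V(N) = 0 (V(N) = (0*(-1))*0 = 0*0 = 0)
((V(3) + (0 + 5))² + q(-16))*(-410) = ((0 + (0 + 5))² + (⅕)*(-16))*(-410) = ((0 + 5)² - 16/5)*(-410) = (5² - 16/5)*(-410) = (25 - 16/5)*(-410) = (109/5)*(-410) = -8938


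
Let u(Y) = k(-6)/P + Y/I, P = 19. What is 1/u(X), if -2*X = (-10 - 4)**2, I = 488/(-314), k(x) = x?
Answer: 2318/145435 ≈ 0.015938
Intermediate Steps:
I = -244/157 (I = 488*(-1/314) = -244/157 ≈ -1.5541)
X = -98 (X = -(-10 - 4)**2/2 = -1/2*(-14)**2 = -1/2*196 = -98)
u(Y) = -6/19 - 157*Y/244 (u(Y) = -6/19 + Y/(-244/157) = -6*1/19 + Y*(-157/244) = -6/19 - 157*Y/244)
1/u(X) = 1/(-6/19 - 157/244*(-98)) = 1/(-6/19 + 7693/122) = 1/(145435/2318) = 2318/145435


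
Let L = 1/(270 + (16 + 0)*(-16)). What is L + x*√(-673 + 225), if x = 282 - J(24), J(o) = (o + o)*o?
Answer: 1/14 - 6960*I*√7 ≈ 0.071429 - 18414.0*I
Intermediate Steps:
J(o) = 2*o² (J(o) = (2*o)*o = 2*o²)
x = -870 (x = 282 - 2*24² = 282 - 2*576 = 282 - 1*1152 = 282 - 1152 = -870)
L = 1/14 (L = 1/(270 + 16*(-16)) = 1/(270 - 256) = 1/14 ≈ 0.071429)
L + x*√(-673 + 225) = 1/14 - 870*√(-673 + 225) = 1/14 - 6960*I*√7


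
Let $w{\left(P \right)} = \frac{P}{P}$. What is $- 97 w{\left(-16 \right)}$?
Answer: $-97$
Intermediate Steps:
$w{\left(P \right)} = 1$
$- 97 w{\left(-16 \right)} = \left(-97\right) 1 = -97$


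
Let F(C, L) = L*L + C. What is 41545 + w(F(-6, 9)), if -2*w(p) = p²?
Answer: 77465/2 ≈ 38733.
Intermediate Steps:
F(C, L) = C + L² (F(C, L) = L² + C = C + L²)
w(p) = -p²/2
41545 + w(F(-6, 9)) = 41545 - (-6 + 9²)²/2 = 41545 - (-6 + 81)²/2 = 41545 - ½*75² = 41545 - ½*5625 = 41545 - 5625/2 = 77465/2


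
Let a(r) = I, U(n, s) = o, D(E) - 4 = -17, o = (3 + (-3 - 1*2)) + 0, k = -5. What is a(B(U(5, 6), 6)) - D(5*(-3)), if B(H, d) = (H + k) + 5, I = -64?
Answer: -51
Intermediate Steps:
o = -2 (o = (3 + (-3 - 2)) + 0 = (3 - 5) + 0 = -2 + 0 = -2)
D(E) = -13 (D(E) = 4 - 17 = -13)
U(n, s) = -2
B(H, d) = H (B(H, d) = (H - 5) + 5 = (-5 + H) + 5 = H)
a(r) = -64
a(B(U(5, 6), 6)) - D(5*(-3)) = -64 - 1*(-13) = -64 + 13 = -51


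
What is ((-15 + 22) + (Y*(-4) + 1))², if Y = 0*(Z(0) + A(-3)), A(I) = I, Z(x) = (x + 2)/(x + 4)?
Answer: 64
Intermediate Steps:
Z(x) = (2 + x)/(4 + x)
Y = 0 (Y = 0*((2 + 0)/(4 + 0) - 3) = 0*(2/4 - 3) = 0*((¼)*2 - 3) = 0*(½ - 3) = 0*(-5/2) = 0)
((-15 + 22) + (Y*(-4) + 1))² = ((-15 + 22) + (0*(-4) + 1))² = (7 + (0 + 1))² = (7 + 1)² = 8² = 64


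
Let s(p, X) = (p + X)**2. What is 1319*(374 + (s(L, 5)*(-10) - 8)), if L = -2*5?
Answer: 153004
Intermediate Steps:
L = -10
s(p, X) = (X + p)**2
1319*(374 + (s(L, 5)*(-10) - 8)) = 1319*(374 + ((5 - 10)**2*(-10) - 8)) = 1319*(374 + ((-5)**2*(-10) - 8)) = 1319*(374 + (25*(-10) - 8)) = 1319*(374 + (-250 - 8)) = 1319*(374 - 258) = 1319*116 = 153004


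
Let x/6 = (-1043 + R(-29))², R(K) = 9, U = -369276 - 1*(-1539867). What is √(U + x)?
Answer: √7585527 ≈ 2754.2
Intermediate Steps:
U = 1170591 (U = -369276 + 1539867 = 1170591)
x = 6414936 (x = 6*(-1043 + 9)² = 6*(-1034)² = 6*1069156 = 6414936)
√(U + x) = √(1170591 + 6414936) = √7585527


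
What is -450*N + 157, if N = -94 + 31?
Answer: 28507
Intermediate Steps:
N = -63
-450*N + 157 = -450*(-63) + 157 = 28350 + 157 = 28507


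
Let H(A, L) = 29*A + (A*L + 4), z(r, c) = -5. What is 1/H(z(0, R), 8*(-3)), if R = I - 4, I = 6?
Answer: -1/21 ≈ -0.047619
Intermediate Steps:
R = 2 (R = 6 - 4 = 2)
H(A, L) = 4 + 29*A + A*L (H(A, L) = 29*A + (4 + A*L) = 4 + 29*A + A*L)
1/H(z(0, R), 8*(-3)) = 1/(4 + 29*(-5) - 40*(-3)) = 1/(4 - 145 - 5*(-24)) = 1/(4 - 145 + 120) = 1/(-21) = -1/21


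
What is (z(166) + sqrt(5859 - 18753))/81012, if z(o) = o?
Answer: 83/40506 + I*sqrt(12894)/81012 ≈ 0.0020491 + 0.0014017*I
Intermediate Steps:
(z(166) + sqrt(5859 - 18753))/81012 = (166 + sqrt(5859 - 18753))/81012 = (166 + sqrt(-12894))*(1/81012) = (166 + I*sqrt(12894))*(1/81012) = 83/40506 + I*sqrt(12894)/81012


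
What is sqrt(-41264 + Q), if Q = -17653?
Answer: I*sqrt(58917) ≈ 242.73*I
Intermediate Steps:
sqrt(-41264 + Q) = sqrt(-41264 - 17653) = sqrt(-58917) = I*sqrt(58917)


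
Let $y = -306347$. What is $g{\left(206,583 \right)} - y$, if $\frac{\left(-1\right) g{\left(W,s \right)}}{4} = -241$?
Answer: $307311$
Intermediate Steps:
$g{\left(W,s \right)} = 964$ ($g{\left(W,s \right)} = \left(-4\right) \left(-241\right) = 964$)
$g{\left(206,583 \right)} - y = 964 - -306347 = 964 + 306347 = 307311$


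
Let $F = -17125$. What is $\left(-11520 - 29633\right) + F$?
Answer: $-58278$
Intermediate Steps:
$\left(-11520 - 29633\right) + F = \left(-11520 - 29633\right) - 17125 = -41153 - 17125 = -58278$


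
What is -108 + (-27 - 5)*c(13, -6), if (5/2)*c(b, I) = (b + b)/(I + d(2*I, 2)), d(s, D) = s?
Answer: -4028/45 ≈ -89.511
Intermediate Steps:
c(b, I) = 4*b/(15*I) (c(b, I) = 2*((b + b)/(I + 2*I))/5 = 2*((2*b)/((3*I)))/5 = 2*((2*b)*(1/(3*I)))/5 = 2*(2*b/(3*I))/5 = 4*b/(15*I))
-108 + (-27 - 5)*c(13, -6) = -108 + (-27 - 5)*((4/15)*13/(-6)) = -108 - 128*13*(-1)/(15*6) = -108 - 32*(-26/45) = -108 + 832/45 = -4028/45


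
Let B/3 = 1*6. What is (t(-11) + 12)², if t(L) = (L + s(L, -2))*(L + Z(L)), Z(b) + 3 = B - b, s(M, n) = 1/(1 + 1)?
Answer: 84681/4 ≈ 21170.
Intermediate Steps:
s(M, n) = ½ (s(M, n) = 1/2 = ½)
B = 18 (B = 3*(1*6) = 3*6 = 18)
Z(b) = 15 - b (Z(b) = -3 + (18 - b) = 15 - b)
t(L) = 15/2 + 15*L (t(L) = (L + ½)*(L + (15 - L)) = (½ + L)*15 = 15/2 + 15*L)
(t(-11) + 12)² = ((15/2 + 15*(-11)) + 12)² = ((15/2 - 165) + 12)² = (-315/2 + 12)² = (-291/2)² = 84681/4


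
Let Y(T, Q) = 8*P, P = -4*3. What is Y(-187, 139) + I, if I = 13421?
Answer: 13325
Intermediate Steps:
P = -12
Y(T, Q) = -96 (Y(T, Q) = 8*(-12) = -96)
Y(-187, 139) + I = -96 + 13421 = 13325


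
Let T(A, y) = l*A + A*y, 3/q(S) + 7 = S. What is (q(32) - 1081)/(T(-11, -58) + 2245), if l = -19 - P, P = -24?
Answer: -13511/35350 ≈ -0.38221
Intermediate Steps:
l = 5 (l = -19 - 1*(-24) = -19 + 24 = 5)
q(S) = 3/(-7 + S)
T(A, y) = 5*A + A*y
(q(32) - 1081)/(T(-11, -58) + 2245) = (3/(-7 + 32) - 1081)/(-11*(5 - 58) + 2245) = (3/25 - 1081)/(-11*(-53) + 2245) = (3*(1/25) - 1081)/(583 + 2245) = (3/25 - 1081)/2828 = -27022/25*1/2828 = -13511/35350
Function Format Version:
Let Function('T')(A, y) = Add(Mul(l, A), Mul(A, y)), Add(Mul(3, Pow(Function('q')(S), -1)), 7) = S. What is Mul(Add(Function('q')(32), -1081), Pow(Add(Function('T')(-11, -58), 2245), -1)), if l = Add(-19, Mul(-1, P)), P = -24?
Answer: Rational(-13511, 35350) ≈ -0.38221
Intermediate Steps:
l = 5 (l = Add(-19, Mul(-1, -24)) = Add(-19, 24) = 5)
Function('q')(S) = Mul(3, Pow(Add(-7, S), -1))
Function('T')(A, y) = Add(Mul(5, A), Mul(A, y))
Mul(Add(Function('q')(32), -1081), Pow(Add(Function('T')(-11, -58), 2245), -1)) = Mul(Add(Mul(3, Pow(Add(-7, 32), -1)), -1081), Pow(Add(Mul(-11, Add(5, -58)), 2245), -1)) = Mul(Add(Mul(3, Pow(25, -1)), -1081), Pow(Add(Mul(-11, -53), 2245), -1)) = Mul(Add(Mul(3, Rational(1, 25)), -1081), Pow(Add(583, 2245), -1)) = Mul(Add(Rational(3, 25), -1081), Pow(2828, -1)) = Mul(Rational(-27022, 25), Rational(1, 2828)) = Rational(-13511, 35350)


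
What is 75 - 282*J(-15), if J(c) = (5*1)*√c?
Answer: 75 - 1410*I*√15 ≈ 75.0 - 5460.9*I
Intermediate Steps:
J(c) = 5*√c
75 - 282*J(-15) = 75 - 1410*√(-15) = 75 - 1410*I*√15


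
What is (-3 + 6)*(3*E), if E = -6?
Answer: -54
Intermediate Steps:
(-3 + 6)*(3*E) = (-3 + 6)*(3*(-6)) = 3*(-18) = -54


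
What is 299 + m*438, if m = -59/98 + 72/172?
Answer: 460706/2107 ≈ 218.66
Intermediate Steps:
m = -773/4214 (m = -59*1/98 + 72*(1/172) = -59/98 + 18/43 = -773/4214 ≈ -0.18344)
299 + m*438 = 299 - 773/4214*438 = 299 - 169287/2107 = 460706/2107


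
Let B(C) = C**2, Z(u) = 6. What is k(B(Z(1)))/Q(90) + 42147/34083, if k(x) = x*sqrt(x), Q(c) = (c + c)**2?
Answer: 100891/81150 ≈ 1.2433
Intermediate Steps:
Q(c) = 4*c**2 (Q(c) = (2*c)**2 = 4*c**2)
k(x) = x**(3/2)
k(B(Z(1)))/Q(90) + 42147/34083 = (6**2)**(3/2)/((4*90**2)) + 42147/34083 = 36**(3/2)/((4*8100)) + 42147*(1/34083) = 216/32400 + 669/541 = 216*(1/32400) + 669/541 = 1/150 + 669/541 = 100891/81150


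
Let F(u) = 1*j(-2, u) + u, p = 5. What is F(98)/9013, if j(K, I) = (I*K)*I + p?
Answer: -19105/9013 ≈ -2.1197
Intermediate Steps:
j(K, I) = 5 + K*I² (j(K, I) = (I*K)*I + 5 = K*I² + 5 = 5 + K*I²)
F(u) = 5 + u - 2*u² (F(u) = 1*(5 - 2*u²) + u = (5 - 2*u²) + u = 5 + u - 2*u²)
F(98)/9013 = (5 + 98 - 2*98²)/9013 = (5 + 98 - 2*9604)*(1/9013) = (5 + 98 - 19208)*(1/9013) = -19105*1/9013 = -19105/9013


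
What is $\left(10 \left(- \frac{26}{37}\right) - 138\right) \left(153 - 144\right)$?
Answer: $- \frac{48294}{37} \approx -1305.2$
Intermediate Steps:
$\left(10 \left(- \frac{26}{37}\right) - 138\right) \left(153 - 144\right) = \left(10 \left(\left(-26\right) \frac{1}{37}\right) - 138\right) 9 = \left(10 \left(- \frac{26}{37}\right) - 138\right) 9 = \left(- \frac{260}{37} - 138\right) 9 = \left(- \frac{5366}{37}\right) 9 = - \frac{48294}{37}$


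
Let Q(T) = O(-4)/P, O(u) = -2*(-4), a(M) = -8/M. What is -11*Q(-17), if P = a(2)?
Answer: 22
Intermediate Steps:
P = -4 (P = -8/2 = -8*½ = -4)
O(u) = 8
Q(T) = -2 (Q(T) = 8/(-4) = 8*(-¼) = -2)
-11*Q(-17) = -11*(-2) = 22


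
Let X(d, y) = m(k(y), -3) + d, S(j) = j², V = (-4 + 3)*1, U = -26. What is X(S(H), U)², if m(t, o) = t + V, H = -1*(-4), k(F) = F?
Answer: 121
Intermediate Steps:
V = -1 (V = -1*1 = -1)
H = 4
m(t, o) = -1 + t (m(t, o) = t - 1 = -1 + t)
X(d, y) = -1 + d + y (X(d, y) = (-1 + y) + d = -1 + d + y)
X(S(H), U)² = (-1 + 4² - 26)² = (-1 + 16 - 26)² = (-11)² = 121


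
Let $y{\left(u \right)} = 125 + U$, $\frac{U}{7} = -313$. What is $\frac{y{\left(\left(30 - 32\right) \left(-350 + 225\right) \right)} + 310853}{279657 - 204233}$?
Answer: $\frac{308787}{75424} \approx 4.094$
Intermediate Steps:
$U = -2191$ ($U = 7 \left(-313\right) = -2191$)
$y{\left(u \right)} = -2066$ ($y{\left(u \right)} = 125 - 2191 = -2066$)
$\frac{y{\left(\left(30 - 32\right) \left(-350 + 225\right) \right)} + 310853}{279657 - 204233} = \frac{-2066 + 310853}{279657 - 204233} = \frac{308787}{75424}$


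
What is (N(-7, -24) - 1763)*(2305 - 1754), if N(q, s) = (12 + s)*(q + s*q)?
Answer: -2035945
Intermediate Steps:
N(q, s) = (12 + s)*(q + q*s)
(N(-7, -24) - 1763)*(2305 - 1754) = (-7*(12 + (-24)**2 + 13*(-24)) - 1763)*(2305 - 1754) = (-7*(12 + 576 - 312) - 1763)*551 = (-7*276 - 1763)*551 = (-1932 - 1763)*551 = -3695*551 = -2035945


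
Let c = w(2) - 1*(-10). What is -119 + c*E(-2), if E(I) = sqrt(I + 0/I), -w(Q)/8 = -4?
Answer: -119 + 42*I*sqrt(2) ≈ -119.0 + 59.397*I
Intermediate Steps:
w(Q) = 32 (w(Q) = -8*(-4) = 32)
E(I) = sqrt(I) (E(I) = sqrt(I + 0) = sqrt(I))
c = 42 (c = 32 - 1*(-10) = 32 + 10 = 42)
-119 + c*E(-2) = -119 + 42*sqrt(-2) = -119 + 42*(I*sqrt(2)) = -119 + 42*I*sqrt(2)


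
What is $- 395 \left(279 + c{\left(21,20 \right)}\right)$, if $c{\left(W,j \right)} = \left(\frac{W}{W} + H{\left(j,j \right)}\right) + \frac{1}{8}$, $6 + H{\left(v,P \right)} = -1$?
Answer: $- \frac{863075}{8} \approx -1.0788 \cdot 10^{5}$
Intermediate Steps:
$H{\left(v,P \right)} = -7$ ($H{\left(v,P \right)} = -6 - 1 = -7$)
$c{\left(W,j \right)} = - \frac{47}{8}$ ($c{\left(W,j \right)} = \left(\frac{W}{W} - 7\right) + \frac{1}{8} = \left(1 - 7\right) + \frac{1}{8} = -6 + \frac{1}{8} = - \frac{47}{8}$)
$- 395 \left(279 + c{\left(21,20 \right)}\right) = - 395 \left(279 - \frac{47}{8}\right) = \left(-395\right) \frac{2185}{8} = - \frac{863075}{8}$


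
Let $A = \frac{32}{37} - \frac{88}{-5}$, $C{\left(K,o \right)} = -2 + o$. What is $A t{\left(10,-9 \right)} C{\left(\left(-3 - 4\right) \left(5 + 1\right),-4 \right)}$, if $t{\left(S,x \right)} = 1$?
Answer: $- \frac{20496}{185} \approx -110.79$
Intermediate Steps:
$A = \frac{3416}{185}$ ($A = 32 \cdot \frac{1}{37} - - \frac{88}{5} = \frac{32}{37} + \frac{88}{5} = \frac{3416}{185} \approx 18.465$)
$A t{\left(10,-9 \right)} C{\left(\left(-3 - 4\right) \left(5 + 1\right),-4 \right)} = \frac{3416}{185} \cdot 1 \left(-2 - 4\right) = \frac{3416}{185} \left(-6\right) = - \frac{20496}{185}$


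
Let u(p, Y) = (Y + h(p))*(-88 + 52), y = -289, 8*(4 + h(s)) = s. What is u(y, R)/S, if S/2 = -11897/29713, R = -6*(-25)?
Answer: 235059543/47588 ≈ 4939.5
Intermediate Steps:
R = 150
h(s) = -4 + s/8
S = -23794/29713 (S = 2*(-11897/29713) = -23794/29713 ≈ -0.80079)
u(p, Y) = 144 - 36*Y - 9*p/2 (u(p, Y) = (Y + (-4 + p/8))*(-88 + 52) = (-4 + Y + p/8)*(-36) = 144 - 36*Y - 9*p/2)
u(y, R)/S = (144 - 36*150 - 9/2*(-289))/(-23794/29713) = (144 - 5400 + 2601/2)*(-29713/23794) = -7911/2*(-29713/23794) = 235059543/47588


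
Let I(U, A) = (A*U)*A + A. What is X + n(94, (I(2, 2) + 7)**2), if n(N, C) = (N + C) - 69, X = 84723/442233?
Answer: 46315295/147411 ≈ 314.19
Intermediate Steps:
I(U, A) = A + U*A**2 (I(U, A) = U*A**2 + A = A + U*A**2)
X = 28241/147411 (X = 84723*(1/442233) = 28241/147411 ≈ 0.19158)
n(N, C) = -69 + C + N (n(N, C) = (C + N) - 69 = -69 + C + N)
X + n(94, (I(2, 2) + 7)**2) = 28241/147411 + (-69 + (2*(1 + 2*2) + 7)**2 + 94) = 28241/147411 + (-69 + (2*(1 + 4) + 7)**2 + 94) = 28241/147411 + (-69 + (2*5 + 7)**2 + 94) = 28241/147411 + (-69 + (10 + 7)**2 + 94) = 28241/147411 + (-69 + 17**2 + 94) = 28241/147411 + (-69 + 289 + 94) = 28241/147411 + 314 = 46315295/147411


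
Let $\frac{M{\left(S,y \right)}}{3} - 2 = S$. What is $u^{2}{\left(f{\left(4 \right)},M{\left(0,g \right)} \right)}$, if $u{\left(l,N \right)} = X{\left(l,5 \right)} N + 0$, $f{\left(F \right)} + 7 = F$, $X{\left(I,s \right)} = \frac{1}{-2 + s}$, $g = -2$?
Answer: $4$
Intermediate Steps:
$M{\left(S,y \right)} = 6 + 3 S$
$f{\left(F \right)} = -7 + F$
$u{\left(l,N \right)} = \frac{N}{3}$ ($u{\left(l,N \right)} = \frac{N}{-2 + 5} + 0 = \frac{N}{3} + 0 = \frac{N}{3}$)
$u^{2}{\left(f{\left(4 \right)},M{\left(0,g \right)} \right)} = \left(\frac{6 + 3 \cdot 0}{3}\right)^{2} = \left(\frac{6 + 0}{3}\right)^{2} = \left(\frac{1}{3} \cdot 6\right)^{2} = 2^{2} = 4$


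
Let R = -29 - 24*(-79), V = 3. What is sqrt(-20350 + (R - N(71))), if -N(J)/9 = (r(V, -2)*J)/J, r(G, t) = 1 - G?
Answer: I*sqrt(18501) ≈ 136.02*I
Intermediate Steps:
N(J) = 18 (N(J) = -9*(1 - 1*3)*J/J = -9*(1 - 3)*J/J = -9*(-2*J)/J = -9*(-2) = 18)
R = 1867 (R = -29 + 1896 = 1867)
sqrt(-20350 + (R - N(71))) = sqrt(-20350 + (1867 - 1*18)) = sqrt(-20350 + (1867 - 18)) = sqrt(-20350 + 1849) = sqrt(-18501) = I*sqrt(18501)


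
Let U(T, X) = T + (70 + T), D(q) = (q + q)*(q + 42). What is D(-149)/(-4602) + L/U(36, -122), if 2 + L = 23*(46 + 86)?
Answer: 2358664/163371 ≈ 14.437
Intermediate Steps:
L = 3034 (L = -2 + 23*(46 + 86) = -2 + 23*132 = -2 + 3036 = 3034)
D(q) = 2*q*(42 + q) (D(q) = (2*q)*(42 + q) = 2*q*(42 + q))
U(T, X) = 70 + 2*T
D(-149)/(-4602) + L/U(36, -122) = (2*(-149)*(42 - 149))/(-4602) + 3034/(70 + 2*36) = (2*(-149)*(-107))*(-1/4602) + 3034/(70 + 72) = 31886*(-1/4602) + 3034/142 = -15943/2301 + 3034*(1/142) = -15943/2301 + 1517/71 = 2358664/163371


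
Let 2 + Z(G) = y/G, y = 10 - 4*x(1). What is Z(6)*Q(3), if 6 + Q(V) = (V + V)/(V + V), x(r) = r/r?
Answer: 5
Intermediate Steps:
x(r) = 1
Q(V) = -5 (Q(V) = -6 + (V + V)/(V + V) = -6 + (2*V)/((2*V)) = -6 + (2*V)*(1/(2*V)) = -6 + 1 = -5)
y = 6 (y = 10 - 4*1 = 10 - 4 = 6)
Z(G) = -2 + 6/G
Z(6)*Q(3) = (-2 + 6/6)*(-5) = (-2 + 6*(1/6))*(-5) = (-2 + 1)*(-5) = -1*(-5) = 5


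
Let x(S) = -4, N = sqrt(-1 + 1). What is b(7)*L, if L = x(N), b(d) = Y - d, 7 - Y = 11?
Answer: 44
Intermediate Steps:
Y = -4 (Y = 7 - 1*11 = 7 - 11 = -4)
b(d) = -4 - d
N = 0 (N = sqrt(0) = 0)
L = -4
b(7)*L = (-4 - 1*7)*(-4) = (-4 - 7)*(-4) = -11*(-4) = 44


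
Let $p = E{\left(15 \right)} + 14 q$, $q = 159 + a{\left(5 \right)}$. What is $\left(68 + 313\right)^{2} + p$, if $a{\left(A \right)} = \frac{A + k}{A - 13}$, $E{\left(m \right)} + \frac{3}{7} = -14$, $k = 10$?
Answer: $\frac{4125697}{28} \approx 1.4735 \cdot 10^{5}$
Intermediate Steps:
$E{\left(m \right)} = - \frac{101}{7}$ ($E{\left(m \right)} = - \frac{3}{7} - 14 = - \frac{101}{7}$)
$a{\left(A \right)} = \frac{10 + A}{-13 + A}$ ($a{\left(A \right)} = \frac{A + 10}{A - 13} = \frac{10 + A}{-13 + A}$)
$q = \frac{1257}{8}$ ($q = 159 + \frac{10 + 5}{-13 + 5} = 159 + \frac{1}{-8} \cdot 15 = 159 - \frac{15}{8} = \frac{1257}{8} \approx 157.13$)
$p = \frac{61189}{28}$ ($p = - \frac{101}{7} + 14 \cdot \frac{1257}{8} = - \frac{101}{7} + \frac{8799}{4} = \frac{61189}{28} \approx 2185.3$)
$\left(68 + 313\right)^{2} + p = \left(68 + 313\right)^{2} + \frac{61189}{28} = 381^{2} + \frac{61189}{28} = 145161 + \frac{61189}{28} = \frac{4125697}{28}$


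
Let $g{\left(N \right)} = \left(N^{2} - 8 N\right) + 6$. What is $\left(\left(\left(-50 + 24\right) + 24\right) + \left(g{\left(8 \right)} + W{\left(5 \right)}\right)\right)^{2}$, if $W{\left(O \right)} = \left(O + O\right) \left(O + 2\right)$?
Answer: $5476$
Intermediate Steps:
$g{\left(N \right)} = 6 + N^{2} - 8 N$
$W{\left(O \right)} = 2 O \left(2 + O\right)$
$\left(\left(\left(-50 + 24\right) + 24\right) + \left(g{\left(8 \right)} + W{\left(5 \right)}\right)\right)^{2} = \left(\left(\left(-50 + 24\right) + 24\right) + \left(\left(6 + 8^{2} - 64\right) + 2 \cdot 5 \left(2 + 5\right)\right)\right)^{2} = \left(\left(-26 + 24\right) + \left(\left(6 + 64 - 64\right) + 2 \cdot 5 \cdot 7\right)\right)^{2} = \left(-2 + \left(6 + 70\right)\right)^{2} = \left(-2 + 76\right)^{2} = 74^{2} = 5476$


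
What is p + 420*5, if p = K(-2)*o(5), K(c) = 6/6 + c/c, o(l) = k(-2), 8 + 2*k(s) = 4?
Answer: 2096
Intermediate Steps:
k(s) = -2 (k(s) = -4 + (½)*4 = -4 + 2 = -2)
o(l) = -2
K(c) = 2 (K(c) = 6*(⅙) + 1 = 1 + 1 = 2)
p = -4 (p = 2*(-2) = -4)
p + 420*5 = -4 + 420*5 = -4 + 2100 = 2096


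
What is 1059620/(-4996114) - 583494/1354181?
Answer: -2175059906768/3382821326317 ≈ -0.64297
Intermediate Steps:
1059620/(-4996114) - 583494/1354181 = 1059620*(-1/4996114) - 583494*1/1354181 = -529810/2498057 - 583494/1354181 = -2175059906768/3382821326317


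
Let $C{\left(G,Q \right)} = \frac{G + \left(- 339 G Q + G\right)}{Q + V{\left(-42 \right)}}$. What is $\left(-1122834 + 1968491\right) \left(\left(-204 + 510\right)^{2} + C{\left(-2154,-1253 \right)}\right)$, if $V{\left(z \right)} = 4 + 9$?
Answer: $\frac{435962003945181}{620} \approx 7.0316 \cdot 10^{11}$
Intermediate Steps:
$V{\left(z \right)} = 13$
$C{\left(G,Q \right)} = \frac{2 G - 339 G Q}{13 + Q}$ ($C{\left(G,Q \right)} = \frac{G + \left(- 339 G Q + G\right)}{Q + 13} = \frac{G - \left(- G + 339 G Q\right)}{13 + Q} = \frac{2 G - 339 G Q}{13 + Q}$)
$\left(-1122834 + 1968491\right) \left(\left(-204 + 510\right)^{2} + C{\left(-2154,-1253 \right)}\right) = \left(-1122834 + 1968491\right) \left(\left(-204 + 510\right)^{2} - \frac{2154 \left(2 - -424767\right)}{13 - 1253}\right) = 845657 \left(306^{2} - \frac{2154 \left(2 + 424767\right)}{-1240}\right) = 845657 \left(93636 - \left(- \frac{1077}{620}\right) 424769\right) = 845657 \left(93636 + \frac{457476213}{620}\right) = 845657 \cdot \frac{515530533}{620} = \frac{435962003945181}{620}$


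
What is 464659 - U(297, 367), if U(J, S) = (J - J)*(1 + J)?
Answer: 464659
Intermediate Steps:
U(J, S) = 0 (U(J, S) = 0*(1 + J) = 0)
464659 - U(297, 367) = 464659 - 1*0 = 464659 + 0 = 464659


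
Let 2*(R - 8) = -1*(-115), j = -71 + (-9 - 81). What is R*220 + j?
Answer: 14249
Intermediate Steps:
j = -161 (j = -71 - 90 = -161)
R = 131/2 (R = 8 + (-1*(-115))/2 = 8 + (1/2)*115 = 8 + 115/2 = 131/2 ≈ 65.500)
R*220 + j = (131/2)*220 - 161 = 14410 - 161 = 14249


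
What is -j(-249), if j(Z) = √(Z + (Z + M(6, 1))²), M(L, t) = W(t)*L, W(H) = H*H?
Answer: -140*√3 ≈ -242.49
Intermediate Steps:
W(H) = H²
M(L, t) = L*t² (M(L, t) = t²*L = L*t²)
j(Z) = √(Z + (6 + Z)²) (j(Z) = √(Z + (Z + 6*1²)²) = √(Z + (Z + 6*1)²) = √(Z + (Z + 6)²) = √(Z + (6 + Z)²))
-j(-249) = -√(-249 + (6 - 249)²) = -√(-249 + (-243)²) = -√(-249 + 59049) = -√58800 = -140*√3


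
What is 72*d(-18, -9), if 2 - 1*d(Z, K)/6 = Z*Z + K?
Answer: -135216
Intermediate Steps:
d(Z, K) = 12 - 6*K - 6*Z**2 (d(Z, K) = 12 - 6*(Z*Z + K) = 12 - 6*(Z**2 + K) = 12 - 6*(K + Z**2) = 12 + (-6*K - 6*Z**2) = 12 - 6*K - 6*Z**2)
72*d(-18, -9) = 72*(12 - 6*(-9) - 6*(-18)**2) = 72*(12 + 54 - 6*324) = 72*(12 + 54 - 1944) = 72*(-1878) = -135216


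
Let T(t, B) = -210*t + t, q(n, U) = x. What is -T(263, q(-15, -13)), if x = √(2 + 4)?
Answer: 54967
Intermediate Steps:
x = √6 ≈ 2.4495
q(n, U) = √6
T(t, B) = -209*t
-T(263, q(-15, -13)) = -(-209)*263 = -1*(-54967) = 54967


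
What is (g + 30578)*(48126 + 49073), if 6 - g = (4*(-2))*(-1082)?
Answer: 2131379672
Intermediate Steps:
g = -8650 (g = 6 - 4*(-2)*(-1082) = 6 - (-8)*(-1082) = 6 - 1*8656 = 6 - 8656 = -8650)
(g + 30578)*(48126 + 49073) = (-8650 + 30578)*(48126 + 49073) = 21928*97199 = 2131379672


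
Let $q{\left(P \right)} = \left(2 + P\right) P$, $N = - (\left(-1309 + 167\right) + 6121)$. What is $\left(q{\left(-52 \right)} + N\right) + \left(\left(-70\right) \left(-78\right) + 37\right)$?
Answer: $3118$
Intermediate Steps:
$N = -4979$ ($N = - (-1142 + 6121) = \left(-1\right) 4979 = -4979$)
$q{\left(P \right)} = P \left(2 + P\right)$
$\left(q{\left(-52 \right)} + N\right) + \left(\left(-70\right) \left(-78\right) + 37\right) = \left(- 52 \left(2 - 52\right) - 4979\right) + \left(\left(-70\right) \left(-78\right) + 37\right) = \left(\left(-52\right) \left(-50\right) - 4979\right) + \left(5460 + 37\right) = \left(2600 - 4979\right) + 5497 = -2379 + 5497 = 3118$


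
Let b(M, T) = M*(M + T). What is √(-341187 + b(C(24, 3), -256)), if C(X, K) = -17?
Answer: 3*I*√37394 ≈ 580.13*I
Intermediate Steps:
√(-341187 + b(C(24, 3), -256)) = √(-341187 - 17*(-17 - 256)) = √(-341187 - 17*(-273)) = √(-341187 + 4641) = √(-336546) = 3*I*√37394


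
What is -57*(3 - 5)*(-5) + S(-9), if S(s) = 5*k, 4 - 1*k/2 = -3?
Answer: -500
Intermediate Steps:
k = 14 (k = 8 - 2*(-3) = 8 + 6 = 14)
S(s) = 70 (S(s) = 5*14 = 70)
-57*(3 - 5)*(-5) + S(-9) = -57*(3 - 5)*(-5) + 70 = -(-114)*(-5) + 70 = -57*10 + 70 = -570 + 70 = -500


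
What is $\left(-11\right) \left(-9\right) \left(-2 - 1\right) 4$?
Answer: $-1188$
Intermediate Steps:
$\left(-11\right) \left(-9\right) \left(-2 - 1\right) 4 = 99 \left(\left(-3\right) 4\right) = 99 \left(-12\right) = -1188$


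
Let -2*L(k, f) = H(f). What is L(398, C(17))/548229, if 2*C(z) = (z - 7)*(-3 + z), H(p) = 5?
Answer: -5/1096458 ≈ -4.5601e-6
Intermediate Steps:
C(z) = (-7 + z)*(-3 + z)/2 (C(z) = ((z - 7)*(-3 + z))/2 = ((-7 + z)*(-3 + z))/2 = (-7 + z)*(-3 + z)/2)
L(k, f) = -5/2 (L(k, f) = -1/2*5 = -5/2)
L(398, C(17))/548229 = -5/2/548229 = -5/2*1/548229 = -5/1096458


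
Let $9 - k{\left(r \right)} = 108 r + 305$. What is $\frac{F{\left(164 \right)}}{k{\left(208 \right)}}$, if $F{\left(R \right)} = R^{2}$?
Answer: $- \frac{3362}{2845} \approx -1.1817$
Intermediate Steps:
$k{\left(r \right)} = -296 - 108 r$ ($k{\left(r \right)} = 9 - \left(108 r + 305\right) = 9 - \left(305 + 108 r\right) = -296 - 108 r$)
$\frac{F{\left(164 \right)}}{k{\left(208 \right)}} = \frac{164^{2}}{-296 - 22464} = \frac{26896}{-296 - 22464} = \frac{26896}{-22760} = 26896 \left(- \frac{1}{22760}\right) = - \frac{3362}{2845}$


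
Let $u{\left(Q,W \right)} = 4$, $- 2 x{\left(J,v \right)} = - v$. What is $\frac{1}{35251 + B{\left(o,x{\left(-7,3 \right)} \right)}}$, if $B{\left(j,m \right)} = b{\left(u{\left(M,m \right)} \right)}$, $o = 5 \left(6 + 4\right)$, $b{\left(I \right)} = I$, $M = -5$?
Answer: $\frac{1}{35255} \approx 2.8365 \cdot 10^{-5}$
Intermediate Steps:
$x{\left(J,v \right)} = \frac{v}{2}$ ($x{\left(J,v \right)} = - \frac{\left(-1\right) v}{2} = \frac{v}{2}$)
$o = 50$ ($o = 5 \cdot 10 = 50$)
$B{\left(j,m \right)} = 4$
$\frac{1}{35251 + B{\left(o,x{\left(-7,3 \right)} \right)}} = \frac{1}{35251 + 4} = \frac{1}{35255}$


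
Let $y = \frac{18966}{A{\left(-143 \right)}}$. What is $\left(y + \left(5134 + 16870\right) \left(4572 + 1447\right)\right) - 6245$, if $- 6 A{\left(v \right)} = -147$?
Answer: $\frac{6489393651}{49} \approx 1.3244 \cdot 10^{8}$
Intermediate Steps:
$A{\left(v \right)} = \frac{49}{2}$ ($A{\left(v \right)} = \left(- \frac{1}{6}\right) \left(-147\right) = \frac{49}{2}$)
$y = \frac{37932}{49}$ ($y = \frac{18966}{\frac{49}{2}} = 18966 \cdot \frac{2}{49} = \frac{37932}{49} \approx 774.12$)
$\left(y + \left(5134 + 16870\right) \left(4572 + 1447\right)\right) - 6245 = \left(\frac{37932}{49} + \left(5134 + 16870\right) \left(4572 + 1447\right)\right) - 6245 = \left(\frac{37932}{49} + 22004 \cdot 6019\right) - 6245 = \left(\frac{37932}{49} + 132442076\right) - 6245 = \frac{6489699656}{49} - 6245 = \frac{6489393651}{49}$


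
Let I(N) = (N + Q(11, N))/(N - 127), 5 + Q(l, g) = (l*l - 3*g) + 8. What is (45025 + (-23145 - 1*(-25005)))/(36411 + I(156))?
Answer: 1359665/1055731 ≈ 1.2879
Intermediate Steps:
Q(l, g) = 3 + l² - 3*g (Q(l, g) = -5 + ((l*l - 3*g) + 8) = -5 + ((l² - 3*g) + 8) = -5 + (8 + l² - 3*g) = 3 + l² - 3*g)
I(N) = (124 - 2*N)/(-127 + N) (I(N) = (N + (3 + 11² - 3*N))/(N - 127) = (N + (3 + 121 - 3*N))/(-127 + N) = (N + (124 - 3*N))/(-127 + N) = (124 - 2*N)/(-127 + N))
(45025 + (-23145 - 1*(-25005)))/(36411 + I(156)) = (45025 + (-23145 - 1*(-25005)))/(36411 + 2*(62 - 1*156)/(-127 + 156)) = (45025 + (-23145 + 25005))/(36411 + 2*(62 - 156)/29) = (45025 + 1860)/(36411 + 2*(1/29)*(-94)) = 46885/(36411 - 188/29) = 46885/(1055731/29) = 46885*(29/1055731) = 1359665/1055731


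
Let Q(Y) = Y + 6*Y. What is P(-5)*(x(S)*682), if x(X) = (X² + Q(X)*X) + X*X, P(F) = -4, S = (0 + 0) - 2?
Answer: -98208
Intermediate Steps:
Q(Y) = 7*Y
S = -2 (S = 0 - 2 = -2)
x(X) = 9*X² (x(X) = (X² + (7*X)*X) + X*X = (X² + 7*X²) + X² = 8*X² + X² = 9*X²)
P(-5)*(x(S)*682) = -4*9*(-2)²*682 = -4*9*4*682 = -144*682 = -4*24552 = -98208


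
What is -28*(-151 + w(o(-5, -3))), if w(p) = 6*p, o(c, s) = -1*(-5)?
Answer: 3388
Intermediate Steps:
o(c, s) = 5
-28*(-151 + w(o(-5, -3))) = -28*(-151 + 6*5) = -28*(-151 + 30) = -28*(-121) = 3388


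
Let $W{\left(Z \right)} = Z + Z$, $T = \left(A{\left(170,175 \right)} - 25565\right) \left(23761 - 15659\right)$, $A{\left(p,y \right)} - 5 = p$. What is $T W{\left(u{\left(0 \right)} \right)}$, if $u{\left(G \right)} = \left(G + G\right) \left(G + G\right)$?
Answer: $0$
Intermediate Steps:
$A{\left(p,y \right)} = 5 + p$
$u{\left(G \right)} = 4 G^{2}$ ($u{\left(G \right)} = 2 G 2 G = 4 G^{2}$)
$T = -205709780$ ($T = \left(\left(5 + 170\right) - 25565\right) \left(23761 - 15659\right) = \left(175 - 25565\right) 8102 = \left(-25390\right) 8102 = -205709780$)
$W{\left(Z \right)} = 2 Z$
$T W{\left(u{\left(0 \right)} \right)} = - 205709780 \cdot 2 \cdot 4 \cdot 0^{2} = - 205709780 \cdot 2 \cdot 4 \cdot 0 = - 205709780 \cdot 2 \cdot 0 = \left(-205709780\right) 0 = 0$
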